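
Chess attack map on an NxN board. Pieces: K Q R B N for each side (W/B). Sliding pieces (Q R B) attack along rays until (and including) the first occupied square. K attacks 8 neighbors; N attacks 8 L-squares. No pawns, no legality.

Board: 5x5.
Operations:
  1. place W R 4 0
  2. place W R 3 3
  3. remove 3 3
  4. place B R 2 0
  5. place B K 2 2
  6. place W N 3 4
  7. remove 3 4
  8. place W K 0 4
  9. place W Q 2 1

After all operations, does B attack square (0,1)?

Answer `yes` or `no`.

Op 1: place WR@(4,0)
Op 2: place WR@(3,3)
Op 3: remove (3,3)
Op 4: place BR@(2,0)
Op 5: place BK@(2,2)
Op 6: place WN@(3,4)
Op 7: remove (3,4)
Op 8: place WK@(0,4)
Op 9: place WQ@(2,1)
Per-piece attacks for B:
  BR@(2,0): attacks (2,1) (3,0) (4,0) (1,0) (0,0) [ray(0,1) blocked at (2,1); ray(1,0) blocked at (4,0)]
  BK@(2,2): attacks (2,3) (2,1) (3,2) (1,2) (3,3) (3,1) (1,3) (1,1)
B attacks (0,1): no

Answer: no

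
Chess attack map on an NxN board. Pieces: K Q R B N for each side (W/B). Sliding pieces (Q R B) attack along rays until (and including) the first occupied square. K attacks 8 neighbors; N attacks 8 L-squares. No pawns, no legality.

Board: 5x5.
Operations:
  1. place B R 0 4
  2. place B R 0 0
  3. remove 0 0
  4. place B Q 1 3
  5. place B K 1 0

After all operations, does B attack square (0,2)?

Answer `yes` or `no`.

Op 1: place BR@(0,4)
Op 2: place BR@(0,0)
Op 3: remove (0,0)
Op 4: place BQ@(1,3)
Op 5: place BK@(1,0)
Per-piece attacks for B:
  BR@(0,4): attacks (0,3) (0,2) (0,1) (0,0) (1,4) (2,4) (3,4) (4,4)
  BK@(1,0): attacks (1,1) (2,0) (0,0) (2,1) (0,1)
  BQ@(1,3): attacks (1,4) (1,2) (1,1) (1,0) (2,3) (3,3) (4,3) (0,3) (2,4) (2,2) (3,1) (4,0) (0,4) (0,2) [ray(0,-1) blocked at (1,0); ray(-1,1) blocked at (0,4)]
B attacks (0,2): yes

Answer: yes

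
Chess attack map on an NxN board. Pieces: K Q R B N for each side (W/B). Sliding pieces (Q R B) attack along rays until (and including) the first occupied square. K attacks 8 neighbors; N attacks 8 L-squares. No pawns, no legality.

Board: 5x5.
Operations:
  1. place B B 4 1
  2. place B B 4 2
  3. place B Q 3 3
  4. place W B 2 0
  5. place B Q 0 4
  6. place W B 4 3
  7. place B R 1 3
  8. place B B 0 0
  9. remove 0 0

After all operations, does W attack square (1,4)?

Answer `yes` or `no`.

Op 1: place BB@(4,1)
Op 2: place BB@(4,2)
Op 3: place BQ@(3,3)
Op 4: place WB@(2,0)
Op 5: place BQ@(0,4)
Op 6: place WB@(4,3)
Op 7: place BR@(1,3)
Op 8: place BB@(0,0)
Op 9: remove (0,0)
Per-piece attacks for W:
  WB@(2,0): attacks (3,1) (4,2) (1,1) (0,2) [ray(1,1) blocked at (4,2)]
  WB@(4,3): attacks (3,4) (3,2) (2,1) (1,0)
W attacks (1,4): no

Answer: no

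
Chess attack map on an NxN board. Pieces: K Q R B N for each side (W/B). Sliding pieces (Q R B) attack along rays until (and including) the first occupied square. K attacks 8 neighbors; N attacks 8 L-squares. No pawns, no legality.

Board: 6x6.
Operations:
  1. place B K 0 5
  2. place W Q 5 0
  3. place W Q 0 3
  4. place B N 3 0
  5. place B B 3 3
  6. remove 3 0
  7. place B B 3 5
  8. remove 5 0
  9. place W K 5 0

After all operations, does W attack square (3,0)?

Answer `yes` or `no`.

Answer: yes

Derivation:
Op 1: place BK@(0,5)
Op 2: place WQ@(5,0)
Op 3: place WQ@(0,3)
Op 4: place BN@(3,0)
Op 5: place BB@(3,3)
Op 6: remove (3,0)
Op 7: place BB@(3,5)
Op 8: remove (5,0)
Op 9: place WK@(5,0)
Per-piece attacks for W:
  WQ@(0,3): attacks (0,4) (0,5) (0,2) (0,1) (0,0) (1,3) (2,3) (3,3) (1,4) (2,5) (1,2) (2,1) (3,0) [ray(0,1) blocked at (0,5); ray(1,0) blocked at (3,3)]
  WK@(5,0): attacks (5,1) (4,0) (4,1)
W attacks (3,0): yes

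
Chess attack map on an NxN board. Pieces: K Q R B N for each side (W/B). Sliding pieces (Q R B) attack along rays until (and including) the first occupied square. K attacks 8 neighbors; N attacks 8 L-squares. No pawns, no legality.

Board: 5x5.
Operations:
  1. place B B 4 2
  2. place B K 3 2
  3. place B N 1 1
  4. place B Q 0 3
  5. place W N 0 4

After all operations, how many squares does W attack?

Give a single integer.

Answer: 2

Derivation:
Op 1: place BB@(4,2)
Op 2: place BK@(3,2)
Op 3: place BN@(1,1)
Op 4: place BQ@(0,3)
Op 5: place WN@(0,4)
Per-piece attacks for W:
  WN@(0,4): attacks (1,2) (2,3)
Union (2 distinct): (1,2) (2,3)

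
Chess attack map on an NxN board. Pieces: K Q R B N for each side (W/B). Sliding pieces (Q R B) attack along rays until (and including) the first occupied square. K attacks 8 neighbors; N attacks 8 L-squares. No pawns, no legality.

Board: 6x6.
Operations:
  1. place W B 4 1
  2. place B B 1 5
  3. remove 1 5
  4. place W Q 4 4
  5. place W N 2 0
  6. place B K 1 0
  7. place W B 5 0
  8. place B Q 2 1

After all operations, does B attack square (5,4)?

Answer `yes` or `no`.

Answer: yes

Derivation:
Op 1: place WB@(4,1)
Op 2: place BB@(1,5)
Op 3: remove (1,5)
Op 4: place WQ@(4,4)
Op 5: place WN@(2,0)
Op 6: place BK@(1,0)
Op 7: place WB@(5,0)
Op 8: place BQ@(2,1)
Per-piece attacks for B:
  BK@(1,0): attacks (1,1) (2,0) (0,0) (2,1) (0,1)
  BQ@(2,1): attacks (2,2) (2,3) (2,4) (2,5) (2,0) (3,1) (4,1) (1,1) (0,1) (3,2) (4,3) (5,4) (3,0) (1,2) (0,3) (1,0) [ray(0,-1) blocked at (2,0); ray(1,0) blocked at (4,1); ray(-1,-1) blocked at (1,0)]
B attacks (5,4): yes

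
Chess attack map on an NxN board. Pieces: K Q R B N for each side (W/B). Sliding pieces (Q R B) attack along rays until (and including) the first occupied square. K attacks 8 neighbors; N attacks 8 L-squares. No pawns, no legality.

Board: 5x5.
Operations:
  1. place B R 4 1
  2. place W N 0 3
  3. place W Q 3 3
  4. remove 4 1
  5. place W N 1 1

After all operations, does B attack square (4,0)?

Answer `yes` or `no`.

Op 1: place BR@(4,1)
Op 2: place WN@(0,3)
Op 3: place WQ@(3,3)
Op 4: remove (4,1)
Op 5: place WN@(1,1)
Per-piece attacks for B:
B attacks (4,0): no

Answer: no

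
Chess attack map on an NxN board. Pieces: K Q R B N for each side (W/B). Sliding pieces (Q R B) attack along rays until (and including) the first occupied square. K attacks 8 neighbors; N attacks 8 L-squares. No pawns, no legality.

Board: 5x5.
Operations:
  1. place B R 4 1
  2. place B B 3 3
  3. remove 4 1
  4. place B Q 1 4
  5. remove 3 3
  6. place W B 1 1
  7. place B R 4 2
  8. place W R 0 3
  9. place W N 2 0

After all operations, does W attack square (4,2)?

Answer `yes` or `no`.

Op 1: place BR@(4,1)
Op 2: place BB@(3,3)
Op 3: remove (4,1)
Op 4: place BQ@(1,4)
Op 5: remove (3,3)
Op 6: place WB@(1,1)
Op 7: place BR@(4,2)
Op 8: place WR@(0,3)
Op 9: place WN@(2,0)
Per-piece attacks for W:
  WR@(0,3): attacks (0,4) (0,2) (0,1) (0,0) (1,3) (2,3) (3,3) (4,3)
  WB@(1,1): attacks (2,2) (3,3) (4,4) (2,0) (0,2) (0,0) [ray(1,-1) blocked at (2,0)]
  WN@(2,0): attacks (3,2) (4,1) (1,2) (0,1)
W attacks (4,2): no

Answer: no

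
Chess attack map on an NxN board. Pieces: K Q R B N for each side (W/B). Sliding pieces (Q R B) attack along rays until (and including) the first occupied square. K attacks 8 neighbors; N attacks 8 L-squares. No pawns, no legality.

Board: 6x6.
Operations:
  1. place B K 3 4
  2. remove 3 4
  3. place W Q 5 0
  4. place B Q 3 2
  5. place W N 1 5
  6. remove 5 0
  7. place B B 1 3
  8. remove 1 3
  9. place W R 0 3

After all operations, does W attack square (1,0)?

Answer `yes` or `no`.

Op 1: place BK@(3,4)
Op 2: remove (3,4)
Op 3: place WQ@(5,0)
Op 4: place BQ@(3,2)
Op 5: place WN@(1,5)
Op 6: remove (5,0)
Op 7: place BB@(1,3)
Op 8: remove (1,3)
Op 9: place WR@(0,3)
Per-piece attacks for W:
  WR@(0,3): attacks (0,4) (0,5) (0,2) (0,1) (0,0) (1,3) (2,3) (3,3) (4,3) (5,3)
  WN@(1,5): attacks (2,3) (3,4) (0,3)
W attacks (1,0): no

Answer: no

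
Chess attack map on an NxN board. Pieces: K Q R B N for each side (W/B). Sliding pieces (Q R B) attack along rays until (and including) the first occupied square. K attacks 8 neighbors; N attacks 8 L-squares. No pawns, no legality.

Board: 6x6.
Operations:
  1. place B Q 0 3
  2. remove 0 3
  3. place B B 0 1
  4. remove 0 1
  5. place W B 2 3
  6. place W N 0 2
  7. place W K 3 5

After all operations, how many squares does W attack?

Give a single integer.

Answer: 15

Derivation:
Op 1: place BQ@(0,3)
Op 2: remove (0,3)
Op 3: place BB@(0,1)
Op 4: remove (0,1)
Op 5: place WB@(2,3)
Op 6: place WN@(0,2)
Op 7: place WK@(3,5)
Per-piece attacks for W:
  WN@(0,2): attacks (1,4) (2,3) (1,0) (2,1)
  WB@(2,3): attacks (3,4) (4,5) (3,2) (4,1) (5,0) (1,4) (0,5) (1,2) (0,1)
  WK@(3,5): attacks (3,4) (4,5) (2,5) (4,4) (2,4)
Union (15 distinct): (0,1) (0,5) (1,0) (1,2) (1,4) (2,1) (2,3) (2,4) (2,5) (3,2) (3,4) (4,1) (4,4) (4,5) (5,0)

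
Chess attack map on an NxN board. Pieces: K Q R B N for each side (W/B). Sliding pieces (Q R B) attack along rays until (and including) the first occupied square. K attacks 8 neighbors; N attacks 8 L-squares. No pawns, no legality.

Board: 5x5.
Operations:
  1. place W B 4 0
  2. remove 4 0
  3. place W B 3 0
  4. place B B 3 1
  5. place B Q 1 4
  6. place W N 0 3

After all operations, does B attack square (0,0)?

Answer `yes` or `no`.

Answer: no

Derivation:
Op 1: place WB@(4,0)
Op 2: remove (4,0)
Op 3: place WB@(3,0)
Op 4: place BB@(3,1)
Op 5: place BQ@(1,4)
Op 6: place WN@(0,3)
Per-piece attacks for B:
  BQ@(1,4): attacks (1,3) (1,2) (1,1) (1,0) (2,4) (3,4) (4,4) (0,4) (2,3) (3,2) (4,1) (0,3) [ray(-1,-1) blocked at (0,3)]
  BB@(3,1): attacks (4,2) (4,0) (2,2) (1,3) (0,4) (2,0)
B attacks (0,0): no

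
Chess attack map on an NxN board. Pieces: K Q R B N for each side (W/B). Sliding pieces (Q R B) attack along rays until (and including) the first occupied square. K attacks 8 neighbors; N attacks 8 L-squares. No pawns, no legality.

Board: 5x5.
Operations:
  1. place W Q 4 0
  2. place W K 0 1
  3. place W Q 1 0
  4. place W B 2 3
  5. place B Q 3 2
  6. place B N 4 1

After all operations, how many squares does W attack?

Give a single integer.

Op 1: place WQ@(4,0)
Op 2: place WK@(0,1)
Op 3: place WQ@(1,0)
Op 4: place WB@(2,3)
Op 5: place BQ@(3,2)
Op 6: place BN@(4,1)
Per-piece attacks for W:
  WK@(0,1): attacks (0,2) (0,0) (1,1) (1,2) (1,0)
  WQ@(1,0): attacks (1,1) (1,2) (1,3) (1,4) (2,0) (3,0) (4,0) (0,0) (2,1) (3,2) (0,1) [ray(1,0) blocked at (4,0); ray(1,1) blocked at (3,2); ray(-1,1) blocked at (0,1)]
  WB@(2,3): attacks (3,4) (3,2) (1,4) (1,2) (0,1) [ray(1,-1) blocked at (3,2); ray(-1,-1) blocked at (0,1)]
  WQ@(4,0): attacks (4,1) (3,0) (2,0) (1,0) (3,1) (2,2) (1,3) (0,4) [ray(0,1) blocked at (4,1); ray(-1,0) blocked at (1,0)]
Union (18 distinct): (0,0) (0,1) (0,2) (0,4) (1,0) (1,1) (1,2) (1,3) (1,4) (2,0) (2,1) (2,2) (3,0) (3,1) (3,2) (3,4) (4,0) (4,1)

Answer: 18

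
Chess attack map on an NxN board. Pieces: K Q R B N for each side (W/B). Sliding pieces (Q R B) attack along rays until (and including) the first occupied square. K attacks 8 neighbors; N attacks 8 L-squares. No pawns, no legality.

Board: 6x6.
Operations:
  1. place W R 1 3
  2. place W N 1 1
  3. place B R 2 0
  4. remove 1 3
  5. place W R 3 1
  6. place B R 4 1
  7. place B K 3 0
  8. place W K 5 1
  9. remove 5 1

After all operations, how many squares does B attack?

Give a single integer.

Answer: 17

Derivation:
Op 1: place WR@(1,3)
Op 2: place WN@(1,1)
Op 3: place BR@(2,0)
Op 4: remove (1,3)
Op 5: place WR@(3,1)
Op 6: place BR@(4,1)
Op 7: place BK@(3,0)
Op 8: place WK@(5,1)
Op 9: remove (5,1)
Per-piece attacks for B:
  BR@(2,0): attacks (2,1) (2,2) (2,3) (2,4) (2,5) (3,0) (1,0) (0,0) [ray(1,0) blocked at (3,0)]
  BK@(3,0): attacks (3,1) (4,0) (2,0) (4,1) (2,1)
  BR@(4,1): attacks (4,2) (4,3) (4,4) (4,5) (4,0) (5,1) (3,1) [ray(-1,0) blocked at (3,1)]
Union (17 distinct): (0,0) (1,0) (2,0) (2,1) (2,2) (2,3) (2,4) (2,5) (3,0) (3,1) (4,0) (4,1) (4,2) (4,3) (4,4) (4,5) (5,1)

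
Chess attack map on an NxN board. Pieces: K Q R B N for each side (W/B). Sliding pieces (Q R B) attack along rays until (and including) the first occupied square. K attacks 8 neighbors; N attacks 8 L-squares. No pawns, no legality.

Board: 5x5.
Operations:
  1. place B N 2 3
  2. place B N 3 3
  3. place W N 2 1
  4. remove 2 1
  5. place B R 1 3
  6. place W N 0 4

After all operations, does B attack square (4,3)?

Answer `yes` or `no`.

Answer: no

Derivation:
Op 1: place BN@(2,3)
Op 2: place BN@(3,3)
Op 3: place WN@(2,1)
Op 4: remove (2,1)
Op 5: place BR@(1,3)
Op 6: place WN@(0,4)
Per-piece attacks for B:
  BR@(1,3): attacks (1,4) (1,2) (1,1) (1,0) (2,3) (0,3) [ray(1,0) blocked at (2,3)]
  BN@(2,3): attacks (4,4) (0,4) (3,1) (4,2) (1,1) (0,2)
  BN@(3,3): attacks (1,4) (4,1) (2,1) (1,2)
B attacks (4,3): no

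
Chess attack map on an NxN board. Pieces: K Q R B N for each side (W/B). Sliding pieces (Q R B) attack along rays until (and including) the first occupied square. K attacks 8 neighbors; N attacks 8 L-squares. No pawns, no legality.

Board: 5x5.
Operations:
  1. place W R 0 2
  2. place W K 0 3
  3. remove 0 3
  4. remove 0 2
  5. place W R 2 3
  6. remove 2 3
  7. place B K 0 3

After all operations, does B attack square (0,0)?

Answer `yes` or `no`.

Op 1: place WR@(0,2)
Op 2: place WK@(0,3)
Op 3: remove (0,3)
Op 4: remove (0,2)
Op 5: place WR@(2,3)
Op 6: remove (2,3)
Op 7: place BK@(0,3)
Per-piece attacks for B:
  BK@(0,3): attacks (0,4) (0,2) (1,3) (1,4) (1,2)
B attacks (0,0): no

Answer: no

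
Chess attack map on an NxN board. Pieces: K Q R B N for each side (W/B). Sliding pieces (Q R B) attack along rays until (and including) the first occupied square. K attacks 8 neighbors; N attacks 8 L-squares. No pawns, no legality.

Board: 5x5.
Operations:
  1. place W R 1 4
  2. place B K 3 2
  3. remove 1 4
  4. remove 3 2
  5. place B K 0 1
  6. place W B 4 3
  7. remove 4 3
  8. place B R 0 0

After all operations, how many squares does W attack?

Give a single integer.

Op 1: place WR@(1,4)
Op 2: place BK@(3,2)
Op 3: remove (1,4)
Op 4: remove (3,2)
Op 5: place BK@(0,1)
Op 6: place WB@(4,3)
Op 7: remove (4,3)
Op 8: place BR@(0,0)
Per-piece attacks for W:
Union (0 distinct): (none)

Answer: 0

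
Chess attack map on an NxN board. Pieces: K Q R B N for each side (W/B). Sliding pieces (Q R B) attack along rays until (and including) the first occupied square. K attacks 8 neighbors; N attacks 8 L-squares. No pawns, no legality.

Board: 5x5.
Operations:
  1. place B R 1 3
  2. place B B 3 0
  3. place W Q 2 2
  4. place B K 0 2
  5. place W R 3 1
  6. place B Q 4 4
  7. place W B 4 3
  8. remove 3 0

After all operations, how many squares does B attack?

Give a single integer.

Answer: 14

Derivation:
Op 1: place BR@(1,3)
Op 2: place BB@(3,0)
Op 3: place WQ@(2,2)
Op 4: place BK@(0,2)
Op 5: place WR@(3,1)
Op 6: place BQ@(4,4)
Op 7: place WB@(4,3)
Op 8: remove (3,0)
Per-piece attacks for B:
  BK@(0,2): attacks (0,3) (0,1) (1,2) (1,3) (1,1)
  BR@(1,3): attacks (1,4) (1,2) (1,1) (1,0) (2,3) (3,3) (4,3) (0,3) [ray(1,0) blocked at (4,3)]
  BQ@(4,4): attacks (4,3) (3,4) (2,4) (1,4) (0,4) (3,3) (2,2) [ray(0,-1) blocked at (4,3); ray(-1,-1) blocked at (2,2)]
Union (14 distinct): (0,1) (0,3) (0,4) (1,0) (1,1) (1,2) (1,3) (1,4) (2,2) (2,3) (2,4) (3,3) (3,4) (4,3)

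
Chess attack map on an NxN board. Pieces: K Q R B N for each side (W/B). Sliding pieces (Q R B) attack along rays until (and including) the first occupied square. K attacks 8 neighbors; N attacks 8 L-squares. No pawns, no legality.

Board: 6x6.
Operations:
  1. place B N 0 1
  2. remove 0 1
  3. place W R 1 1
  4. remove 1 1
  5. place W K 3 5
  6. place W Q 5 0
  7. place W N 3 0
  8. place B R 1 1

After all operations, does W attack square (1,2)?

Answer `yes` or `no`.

Answer: no

Derivation:
Op 1: place BN@(0,1)
Op 2: remove (0,1)
Op 3: place WR@(1,1)
Op 4: remove (1,1)
Op 5: place WK@(3,5)
Op 6: place WQ@(5,0)
Op 7: place WN@(3,0)
Op 8: place BR@(1,1)
Per-piece attacks for W:
  WN@(3,0): attacks (4,2) (5,1) (2,2) (1,1)
  WK@(3,5): attacks (3,4) (4,5) (2,5) (4,4) (2,4)
  WQ@(5,0): attacks (5,1) (5,2) (5,3) (5,4) (5,5) (4,0) (3,0) (4,1) (3,2) (2,3) (1,4) (0,5) [ray(-1,0) blocked at (3,0)]
W attacks (1,2): no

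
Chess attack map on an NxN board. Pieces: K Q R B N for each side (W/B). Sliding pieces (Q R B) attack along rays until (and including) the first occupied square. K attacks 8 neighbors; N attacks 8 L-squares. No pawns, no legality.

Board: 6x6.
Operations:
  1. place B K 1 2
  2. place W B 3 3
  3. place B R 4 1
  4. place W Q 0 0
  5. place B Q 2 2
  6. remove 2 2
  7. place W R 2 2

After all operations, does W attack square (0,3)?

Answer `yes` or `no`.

Op 1: place BK@(1,2)
Op 2: place WB@(3,3)
Op 3: place BR@(4,1)
Op 4: place WQ@(0,0)
Op 5: place BQ@(2,2)
Op 6: remove (2,2)
Op 7: place WR@(2,2)
Per-piece attacks for W:
  WQ@(0,0): attacks (0,1) (0,2) (0,3) (0,4) (0,5) (1,0) (2,0) (3,0) (4,0) (5,0) (1,1) (2,2) [ray(1,1) blocked at (2,2)]
  WR@(2,2): attacks (2,3) (2,4) (2,5) (2,1) (2,0) (3,2) (4,2) (5,2) (1,2) [ray(-1,0) blocked at (1,2)]
  WB@(3,3): attacks (4,4) (5,5) (4,2) (5,1) (2,4) (1,5) (2,2) [ray(-1,-1) blocked at (2,2)]
W attacks (0,3): yes

Answer: yes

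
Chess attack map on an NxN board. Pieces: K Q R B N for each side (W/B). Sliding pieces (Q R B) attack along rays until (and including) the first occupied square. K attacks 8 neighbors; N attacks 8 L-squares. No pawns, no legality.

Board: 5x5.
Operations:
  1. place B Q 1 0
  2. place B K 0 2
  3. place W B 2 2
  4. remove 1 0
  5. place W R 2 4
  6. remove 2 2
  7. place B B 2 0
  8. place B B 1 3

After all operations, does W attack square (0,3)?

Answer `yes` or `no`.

Answer: no

Derivation:
Op 1: place BQ@(1,0)
Op 2: place BK@(0,2)
Op 3: place WB@(2,2)
Op 4: remove (1,0)
Op 5: place WR@(2,4)
Op 6: remove (2,2)
Op 7: place BB@(2,0)
Op 8: place BB@(1,3)
Per-piece attacks for W:
  WR@(2,4): attacks (2,3) (2,2) (2,1) (2,0) (3,4) (4,4) (1,4) (0,4) [ray(0,-1) blocked at (2,0)]
W attacks (0,3): no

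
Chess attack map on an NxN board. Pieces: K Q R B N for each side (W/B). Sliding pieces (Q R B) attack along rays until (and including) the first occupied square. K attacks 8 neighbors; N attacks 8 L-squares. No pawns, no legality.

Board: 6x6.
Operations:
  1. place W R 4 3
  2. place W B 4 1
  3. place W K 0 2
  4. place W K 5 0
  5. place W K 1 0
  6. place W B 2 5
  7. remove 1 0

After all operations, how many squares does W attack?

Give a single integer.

Answer: 22

Derivation:
Op 1: place WR@(4,3)
Op 2: place WB@(4,1)
Op 3: place WK@(0,2)
Op 4: place WK@(5,0)
Op 5: place WK@(1,0)
Op 6: place WB@(2,5)
Op 7: remove (1,0)
Per-piece attacks for W:
  WK@(0,2): attacks (0,3) (0,1) (1,2) (1,3) (1,1)
  WB@(2,5): attacks (3,4) (4,3) (1,4) (0,3) [ray(1,-1) blocked at (4,3)]
  WB@(4,1): attacks (5,2) (5,0) (3,2) (2,3) (1,4) (0,5) (3,0) [ray(1,-1) blocked at (5,0)]
  WR@(4,3): attacks (4,4) (4,5) (4,2) (4,1) (5,3) (3,3) (2,3) (1,3) (0,3) [ray(0,-1) blocked at (4,1)]
  WK@(5,0): attacks (5,1) (4,0) (4,1)
Union (22 distinct): (0,1) (0,3) (0,5) (1,1) (1,2) (1,3) (1,4) (2,3) (3,0) (3,2) (3,3) (3,4) (4,0) (4,1) (4,2) (4,3) (4,4) (4,5) (5,0) (5,1) (5,2) (5,3)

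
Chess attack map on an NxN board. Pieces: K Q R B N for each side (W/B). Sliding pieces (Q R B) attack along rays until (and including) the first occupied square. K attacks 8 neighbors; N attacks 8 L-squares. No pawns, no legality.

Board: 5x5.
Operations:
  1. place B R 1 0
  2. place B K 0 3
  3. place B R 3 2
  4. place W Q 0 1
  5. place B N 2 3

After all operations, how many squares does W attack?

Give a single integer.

Op 1: place BR@(1,0)
Op 2: place BK@(0,3)
Op 3: place BR@(3,2)
Op 4: place WQ@(0,1)
Op 5: place BN@(2,3)
Per-piece attacks for W:
  WQ@(0,1): attacks (0,2) (0,3) (0,0) (1,1) (2,1) (3,1) (4,1) (1,2) (2,3) (1,0) [ray(0,1) blocked at (0,3); ray(1,1) blocked at (2,3); ray(1,-1) blocked at (1,0)]
Union (10 distinct): (0,0) (0,2) (0,3) (1,0) (1,1) (1,2) (2,1) (2,3) (3,1) (4,1)

Answer: 10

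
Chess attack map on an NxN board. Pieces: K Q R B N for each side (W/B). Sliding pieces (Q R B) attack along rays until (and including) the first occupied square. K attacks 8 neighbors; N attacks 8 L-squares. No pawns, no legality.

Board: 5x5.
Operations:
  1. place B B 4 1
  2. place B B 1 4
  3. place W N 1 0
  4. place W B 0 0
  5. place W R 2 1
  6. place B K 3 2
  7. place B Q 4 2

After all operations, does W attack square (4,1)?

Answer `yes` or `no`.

Op 1: place BB@(4,1)
Op 2: place BB@(1,4)
Op 3: place WN@(1,0)
Op 4: place WB@(0,0)
Op 5: place WR@(2,1)
Op 6: place BK@(3,2)
Op 7: place BQ@(4,2)
Per-piece attacks for W:
  WB@(0,0): attacks (1,1) (2,2) (3,3) (4,4)
  WN@(1,0): attacks (2,2) (3,1) (0,2)
  WR@(2,1): attacks (2,2) (2,3) (2,4) (2,0) (3,1) (4,1) (1,1) (0,1) [ray(1,0) blocked at (4,1)]
W attacks (4,1): yes

Answer: yes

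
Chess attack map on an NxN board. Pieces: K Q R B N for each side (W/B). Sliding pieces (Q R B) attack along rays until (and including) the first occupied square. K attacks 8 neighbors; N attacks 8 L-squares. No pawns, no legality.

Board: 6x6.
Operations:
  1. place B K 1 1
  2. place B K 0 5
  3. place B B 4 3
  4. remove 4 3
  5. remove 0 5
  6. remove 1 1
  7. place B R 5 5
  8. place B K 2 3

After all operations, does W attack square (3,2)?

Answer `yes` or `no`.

Op 1: place BK@(1,1)
Op 2: place BK@(0,5)
Op 3: place BB@(4,3)
Op 4: remove (4,3)
Op 5: remove (0,5)
Op 6: remove (1,1)
Op 7: place BR@(5,5)
Op 8: place BK@(2,3)
Per-piece attacks for W:
W attacks (3,2): no

Answer: no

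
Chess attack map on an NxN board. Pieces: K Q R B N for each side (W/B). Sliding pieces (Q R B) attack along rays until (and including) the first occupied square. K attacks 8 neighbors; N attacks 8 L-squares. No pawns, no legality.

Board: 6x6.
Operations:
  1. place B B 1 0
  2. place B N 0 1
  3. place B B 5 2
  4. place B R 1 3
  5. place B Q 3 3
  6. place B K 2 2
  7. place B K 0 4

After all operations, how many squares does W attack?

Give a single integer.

Op 1: place BB@(1,0)
Op 2: place BN@(0,1)
Op 3: place BB@(5,2)
Op 4: place BR@(1,3)
Op 5: place BQ@(3,3)
Op 6: place BK@(2,2)
Op 7: place BK@(0,4)
Per-piece attacks for W:
Union (0 distinct): (none)

Answer: 0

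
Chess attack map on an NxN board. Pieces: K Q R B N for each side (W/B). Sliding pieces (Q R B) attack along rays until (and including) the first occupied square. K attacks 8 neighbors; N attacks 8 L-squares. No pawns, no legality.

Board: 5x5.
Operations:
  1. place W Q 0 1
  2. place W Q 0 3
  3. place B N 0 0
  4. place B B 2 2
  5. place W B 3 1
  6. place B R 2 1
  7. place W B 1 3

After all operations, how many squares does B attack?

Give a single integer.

Answer: 11

Derivation:
Op 1: place WQ@(0,1)
Op 2: place WQ@(0,3)
Op 3: place BN@(0,0)
Op 4: place BB@(2,2)
Op 5: place WB@(3,1)
Op 6: place BR@(2,1)
Op 7: place WB@(1,3)
Per-piece attacks for B:
  BN@(0,0): attacks (1,2) (2,1)
  BR@(2,1): attacks (2,2) (2,0) (3,1) (1,1) (0,1) [ray(0,1) blocked at (2,2); ray(1,0) blocked at (3,1); ray(-1,0) blocked at (0,1)]
  BB@(2,2): attacks (3,3) (4,4) (3,1) (1,3) (1,1) (0,0) [ray(1,-1) blocked at (3,1); ray(-1,1) blocked at (1,3); ray(-1,-1) blocked at (0,0)]
Union (11 distinct): (0,0) (0,1) (1,1) (1,2) (1,3) (2,0) (2,1) (2,2) (3,1) (3,3) (4,4)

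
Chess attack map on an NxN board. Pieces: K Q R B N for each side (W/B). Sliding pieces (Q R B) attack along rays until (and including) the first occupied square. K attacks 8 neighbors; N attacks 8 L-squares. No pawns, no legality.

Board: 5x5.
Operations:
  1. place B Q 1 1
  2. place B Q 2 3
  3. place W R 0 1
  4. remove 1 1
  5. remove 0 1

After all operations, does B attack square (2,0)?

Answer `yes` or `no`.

Answer: yes

Derivation:
Op 1: place BQ@(1,1)
Op 2: place BQ@(2,3)
Op 3: place WR@(0,1)
Op 4: remove (1,1)
Op 5: remove (0,1)
Per-piece attacks for B:
  BQ@(2,3): attacks (2,4) (2,2) (2,1) (2,0) (3,3) (4,3) (1,3) (0,3) (3,4) (3,2) (4,1) (1,4) (1,2) (0,1)
B attacks (2,0): yes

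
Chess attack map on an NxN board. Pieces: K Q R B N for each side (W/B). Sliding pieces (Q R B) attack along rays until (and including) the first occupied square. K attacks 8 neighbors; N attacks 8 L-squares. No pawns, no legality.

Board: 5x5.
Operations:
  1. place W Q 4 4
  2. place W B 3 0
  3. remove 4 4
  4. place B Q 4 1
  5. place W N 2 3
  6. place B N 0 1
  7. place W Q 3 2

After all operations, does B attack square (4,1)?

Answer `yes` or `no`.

Answer: no

Derivation:
Op 1: place WQ@(4,4)
Op 2: place WB@(3,0)
Op 3: remove (4,4)
Op 4: place BQ@(4,1)
Op 5: place WN@(2,3)
Op 6: place BN@(0,1)
Op 7: place WQ@(3,2)
Per-piece attacks for B:
  BN@(0,1): attacks (1,3) (2,2) (2,0)
  BQ@(4,1): attacks (4,2) (4,3) (4,4) (4,0) (3,1) (2,1) (1,1) (0,1) (3,2) (3,0) [ray(-1,0) blocked at (0,1); ray(-1,1) blocked at (3,2); ray(-1,-1) blocked at (3,0)]
B attacks (4,1): no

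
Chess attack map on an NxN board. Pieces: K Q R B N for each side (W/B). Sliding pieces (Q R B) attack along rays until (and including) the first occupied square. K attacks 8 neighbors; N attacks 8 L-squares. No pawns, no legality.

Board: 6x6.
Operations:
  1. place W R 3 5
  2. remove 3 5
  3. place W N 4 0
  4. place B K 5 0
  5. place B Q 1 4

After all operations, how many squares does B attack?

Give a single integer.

Answer: 19

Derivation:
Op 1: place WR@(3,5)
Op 2: remove (3,5)
Op 3: place WN@(4,0)
Op 4: place BK@(5,0)
Op 5: place BQ@(1,4)
Per-piece attacks for B:
  BQ@(1,4): attacks (1,5) (1,3) (1,2) (1,1) (1,0) (2,4) (3,4) (4,4) (5,4) (0,4) (2,5) (2,3) (3,2) (4,1) (5,0) (0,5) (0,3) [ray(1,-1) blocked at (5,0)]
  BK@(5,0): attacks (5,1) (4,0) (4,1)
Union (19 distinct): (0,3) (0,4) (0,5) (1,0) (1,1) (1,2) (1,3) (1,5) (2,3) (2,4) (2,5) (3,2) (3,4) (4,0) (4,1) (4,4) (5,0) (5,1) (5,4)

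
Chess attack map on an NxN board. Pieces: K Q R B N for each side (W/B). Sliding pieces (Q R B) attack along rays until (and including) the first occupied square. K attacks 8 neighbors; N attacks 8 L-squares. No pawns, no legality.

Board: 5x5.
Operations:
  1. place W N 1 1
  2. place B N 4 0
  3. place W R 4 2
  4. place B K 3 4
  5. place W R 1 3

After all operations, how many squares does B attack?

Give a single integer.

Answer: 7

Derivation:
Op 1: place WN@(1,1)
Op 2: place BN@(4,0)
Op 3: place WR@(4,2)
Op 4: place BK@(3,4)
Op 5: place WR@(1,3)
Per-piece attacks for B:
  BK@(3,4): attacks (3,3) (4,4) (2,4) (4,3) (2,3)
  BN@(4,0): attacks (3,2) (2,1)
Union (7 distinct): (2,1) (2,3) (2,4) (3,2) (3,3) (4,3) (4,4)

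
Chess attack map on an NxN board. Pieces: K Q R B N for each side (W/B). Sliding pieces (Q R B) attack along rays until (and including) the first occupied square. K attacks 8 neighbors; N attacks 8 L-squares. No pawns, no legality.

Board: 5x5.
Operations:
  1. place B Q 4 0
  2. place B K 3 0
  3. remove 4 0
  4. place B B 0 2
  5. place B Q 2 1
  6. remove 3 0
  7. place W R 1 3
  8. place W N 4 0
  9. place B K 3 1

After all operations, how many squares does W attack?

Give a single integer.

Op 1: place BQ@(4,0)
Op 2: place BK@(3,0)
Op 3: remove (4,0)
Op 4: place BB@(0,2)
Op 5: place BQ@(2,1)
Op 6: remove (3,0)
Op 7: place WR@(1,3)
Op 8: place WN@(4,0)
Op 9: place BK@(3,1)
Per-piece attacks for W:
  WR@(1,3): attacks (1,4) (1,2) (1,1) (1,0) (2,3) (3,3) (4,3) (0,3)
  WN@(4,0): attacks (3,2) (2,1)
Union (10 distinct): (0,3) (1,0) (1,1) (1,2) (1,4) (2,1) (2,3) (3,2) (3,3) (4,3)

Answer: 10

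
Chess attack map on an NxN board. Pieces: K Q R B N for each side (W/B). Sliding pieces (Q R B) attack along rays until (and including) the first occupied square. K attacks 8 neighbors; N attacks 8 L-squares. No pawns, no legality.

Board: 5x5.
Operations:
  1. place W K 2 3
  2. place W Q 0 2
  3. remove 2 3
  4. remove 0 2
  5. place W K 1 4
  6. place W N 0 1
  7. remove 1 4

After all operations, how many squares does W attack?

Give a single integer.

Op 1: place WK@(2,3)
Op 2: place WQ@(0,2)
Op 3: remove (2,3)
Op 4: remove (0,2)
Op 5: place WK@(1,4)
Op 6: place WN@(0,1)
Op 7: remove (1,4)
Per-piece attacks for W:
  WN@(0,1): attacks (1,3) (2,2) (2,0)
Union (3 distinct): (1,3) (2,0) (2,2)

Answer: 3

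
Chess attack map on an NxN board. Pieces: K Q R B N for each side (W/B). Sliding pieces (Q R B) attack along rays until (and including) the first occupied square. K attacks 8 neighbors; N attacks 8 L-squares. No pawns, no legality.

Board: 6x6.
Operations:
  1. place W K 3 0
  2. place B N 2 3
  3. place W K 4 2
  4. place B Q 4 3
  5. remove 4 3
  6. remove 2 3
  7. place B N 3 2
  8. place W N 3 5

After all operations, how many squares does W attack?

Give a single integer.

Answer: 14

Derivation:
Op 1: place WK@(3,0)
Op 2: place BN@(2,3)
Op 3: place WK@(4,2)
Op 4: place BQ@(4,3)
Op 5: remove (4,3)
Op 6: remove (2,3)
Op 7: place BN@(3,2)
Op 8: place WN@(3,5)
Per-piece attacks for W:
  WK@(3,0): attacks (3,1) (4,0) (2,0) (4,1) (2,1)
  WN@(3,5): attacks (4,3) (5,4) (2,3) (1,4)
  WK@(4,2): attacks (4,3) (4,1) (5,2) (3,2) (5,3) (5,1) (3,3) (3,1)
Union (14 distinct): (1,4) (2,0) (2,1) (2,3) (3,1) (3,2) (3,3) (4,0) (4,1) (4,3) (5,1) (5,2) (5,3) (5,4)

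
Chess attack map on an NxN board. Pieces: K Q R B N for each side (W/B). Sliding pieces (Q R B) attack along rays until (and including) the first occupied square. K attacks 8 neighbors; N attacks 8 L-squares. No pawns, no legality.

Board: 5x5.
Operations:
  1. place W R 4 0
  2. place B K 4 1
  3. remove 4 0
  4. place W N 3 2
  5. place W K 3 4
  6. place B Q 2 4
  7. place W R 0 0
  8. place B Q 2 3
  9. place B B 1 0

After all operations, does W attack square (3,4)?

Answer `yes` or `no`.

Answer: no

Derivation:
Op 1: place WR@(4,0)
Op 2: place BK@(4,1)
Op 3: remove (4,0)
Op 4: place WN@(3,2)
Op 5: place WK@(3,4)
Op 6: place BQ@(2,4)
Op 7: place WR@(0,0)
Op 8: place BQ@(2,3)
Op 9: place BB@(1,0)
Per-piece attacks for W:
  WR@(0,0): attacks (0,1) (0,2) (0,3) (0,4) (1,0) [ray(1,0) blocked at (1,0)]
  WN@(3,2): attacks (4,4) (2,4) (1,3) (4,0) (2,0) (1,1)
  WK@(3,4): attacks (3,3) (4,4) (2,4) (4,3) (2,3)
W attacks (3,4): no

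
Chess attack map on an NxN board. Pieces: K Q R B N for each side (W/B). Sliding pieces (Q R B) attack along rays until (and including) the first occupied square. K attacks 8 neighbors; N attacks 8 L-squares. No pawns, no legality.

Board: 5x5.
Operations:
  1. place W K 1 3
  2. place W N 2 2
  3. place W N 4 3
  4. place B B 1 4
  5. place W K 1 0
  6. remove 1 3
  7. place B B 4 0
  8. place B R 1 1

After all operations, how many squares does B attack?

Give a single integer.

Op 1: place WK@(1,3)
Op 2: place WN@(2,2)
Op 3: place WN@(4,3)
Op 4: place BB@(1,4)
Op 5: place WK@(1,0)
Op 6: remove (1,3)
Op 7: place BB@(4,0)
Op 8: place BR@(1,1)
Per-piece attacks for B:
  BR@(1,1): attacks (1,2) (1,3) (1,4) (1,0) (2,1) (3,1) (4,1) (0,1) [ray(0,1) blocked at (1,4); ray(0,-1) blocked at (1,0)]
  BB@(1,4): attacks (2,3) (3,2) (4,1) (0,3)
  BB@(4,0): attacks (3,1) (2,2) [ray(-1,1) blocked at (2,2)]
Union (12 distinct): (0,1) (0,3) (1,0) (1,2) (1,3) (1,4) (2,1) (2,2) (2,3) (3,1) (3,2) (4,1)

Answer: 12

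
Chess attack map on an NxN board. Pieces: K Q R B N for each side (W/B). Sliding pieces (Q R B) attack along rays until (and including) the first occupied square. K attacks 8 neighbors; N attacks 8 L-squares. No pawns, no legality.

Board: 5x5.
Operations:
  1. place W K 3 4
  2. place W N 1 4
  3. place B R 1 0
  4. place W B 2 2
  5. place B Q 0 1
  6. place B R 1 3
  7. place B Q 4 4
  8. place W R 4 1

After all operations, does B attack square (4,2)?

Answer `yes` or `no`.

Answer: yes

Derivation:
Op 1: place WK@(3,4)
Op 2: place WN@(1,4)
Op 3: place BR@(1,0)
Op 4: place WB@(2,2)
Op 5: place BQ@(0,1)
Op 6: place BR@(1,3)
Op 7: place BQ@(4,4)
Op 8: place WR@(4,1)
Per-piece attacks for B:
  BQ@(0,1): attacks (0,2) (0,3) (0,4) (0,0) (1,1) (2,1) (3,1) (4,1) (1,2) (2,3) (3,4) (1,0) [ray(1,0) blocked at (4,1); ray(1,1) blocked at (3,4); ray(1,-1) blocked at (1,0)]
  BR@(1,0): attacks (1,1) (1,2) (1,3) (2,0) (3,0) (4,0) (0,0) [ray(0,1) blocked at (1,3)]
  BR@(1,3): attacks (1,4) (1,2) (1,1) (1,0) (2,3) (3,3) (4,3) (0,3) [ray(0,1) blocked at (1,4); ray(0,-1) blocked at (1,0)]
  BQ@(4,4): attacks (4,3) (4,2) (4,1) (3,4) (3,3) (2,2) [ray(0,-1) blocked at (4,1); ray(-1,0) blocked at (3,4); ray(-1,-1) blocked at (2,2)]
B attacks (4,2): yes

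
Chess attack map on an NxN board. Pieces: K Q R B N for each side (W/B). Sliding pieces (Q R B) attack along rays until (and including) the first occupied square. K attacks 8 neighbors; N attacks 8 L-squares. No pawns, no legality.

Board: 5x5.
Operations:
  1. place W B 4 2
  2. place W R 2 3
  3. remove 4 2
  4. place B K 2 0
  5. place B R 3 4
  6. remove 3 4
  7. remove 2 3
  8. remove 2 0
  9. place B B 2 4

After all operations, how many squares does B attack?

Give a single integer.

Answer: 4

Derivation:
Op 1: place WB@(4,2)
Op 2: place WR@(2,3)
Op 3: remove (4,2)
Op 4: place BK@(2,0)
Op 5: place BR@(3,4)
Op 6: remove (3,4)
Op 7: remove (2,3)
Op 8: remove (2,0)
Op 9: place BB@(2,4)
Per-piece attacks for B:
  BB@(2,4): attacks (3,3) (4,2) (1,3) (0,2)
Union (4 distinct): (0,2) (1,3) (3,3) (4,2)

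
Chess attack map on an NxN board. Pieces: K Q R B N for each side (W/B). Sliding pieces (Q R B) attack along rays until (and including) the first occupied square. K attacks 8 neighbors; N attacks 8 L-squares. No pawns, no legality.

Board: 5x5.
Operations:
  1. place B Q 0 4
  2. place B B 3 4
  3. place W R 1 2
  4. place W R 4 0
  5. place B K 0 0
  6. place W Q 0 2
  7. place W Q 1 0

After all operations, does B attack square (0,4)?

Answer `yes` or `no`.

Answer: no

Derivation:
Op 1: place BQ@(0,4)
Op 2: place BB@(3,4)
Op 3: place WR@(1,2)
Op 4: place WR@(4,0)
Op 5: place BK@(0,0)
Op 6: place WQ@(0,2)
Op 7: place WQ@(1,0)
Per-piece attacks for B:
  BK@(0,0): attacks (0,1) (1,0) (1,1)
  BQ@(0,4): attacks (0,3) (0,2) (1,4) (2,4) (3,4) (1,3) (2,2) (3,1) (4,0) [ray(0,-1) blocked at (0,2); ray(1,0) blocked at (3,4); ray(1,-1) blocked at (4,0)]
  BB@(3,4): attacks (4,3) (2,3) (1,2) [ray(-1,-1) blocked at (1,2)]
B attacks (0,4): no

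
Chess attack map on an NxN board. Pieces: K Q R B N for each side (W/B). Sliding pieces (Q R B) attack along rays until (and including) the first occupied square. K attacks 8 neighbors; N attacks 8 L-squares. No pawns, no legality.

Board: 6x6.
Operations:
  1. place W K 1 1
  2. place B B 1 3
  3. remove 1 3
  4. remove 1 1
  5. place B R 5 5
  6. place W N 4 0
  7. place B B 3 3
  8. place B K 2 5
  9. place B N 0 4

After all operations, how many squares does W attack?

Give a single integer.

Op 1: place WK@(1,1)
Op 2: place BB@(1,3)
Op 3: remove (1,3)
Op 4: remove (1,1)
Op 5: place BR@(5,5)
Op 6: place WN@(4,0)
Op 7: place BB@(3,3)
Op 8: place BK@(2,5)
Op 9: place BN@(0,4)
Per-piece attacks for W:
  WN@(4,0): attacks (5,2) (3,2) (2,1)
Union (3 distinct): (2,1) (3,2) (5,2)

Answer: 3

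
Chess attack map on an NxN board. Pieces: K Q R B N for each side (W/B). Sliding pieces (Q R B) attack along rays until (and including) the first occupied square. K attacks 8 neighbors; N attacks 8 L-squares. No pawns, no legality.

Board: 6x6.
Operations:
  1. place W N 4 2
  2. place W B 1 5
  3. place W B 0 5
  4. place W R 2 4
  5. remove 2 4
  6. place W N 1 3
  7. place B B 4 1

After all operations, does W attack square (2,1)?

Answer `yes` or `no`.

Answer: yes

Derivation:
Op 1: place WN@(4,2)
Op 2: place WB@(1,5)
Op 3: place WB@(0,5)
Op 4: place WR@(2,4)
Op 5: remove (2,4)
Op 6: place WN@(1,3)
Op 7: place BB@(4,1)
Per-piece attacks for W:
  WB@(0,5): attacks (1,4) (2,3) (3,2) (4,1) [ray(1,-1) blocked at (4,1)]
  WN@(1,3): attacks (2,5) (3,4) (0,5) (2,1) (3,2) (0,1)
  WB@(1,5): attacks (2,4) (3,3) (4,2) (0,4) [ray(1,-1) blocked at (4,2)]
  WN@(4,2): attacks (5,4) (3,4) (2,3) (5,0) (3,0) (2,1)
W attacks (2,1): yes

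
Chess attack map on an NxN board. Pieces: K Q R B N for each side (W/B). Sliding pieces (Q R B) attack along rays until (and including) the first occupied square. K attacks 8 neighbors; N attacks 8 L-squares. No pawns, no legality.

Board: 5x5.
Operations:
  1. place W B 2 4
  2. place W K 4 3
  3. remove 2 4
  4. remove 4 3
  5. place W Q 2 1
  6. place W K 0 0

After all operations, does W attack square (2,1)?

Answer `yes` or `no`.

Op 1: place WB@(2,4)
Op 2: place WK@(4,3)
Op 3: remove (2,4)
Op 4: remove (4,3)
Op 5: place WQ@(2,1)
Op 6: place WK@(0,0)
Per-piece attacks for W:
  WK@(0,0): attacks (0,1) (1,0) (1,1)
  WQ@(2,1): attacks (2,2) (2,3) (2,4) (2,0) (3,1) (4,1) (1,1) (0,1) (3,2) (4,3) (3,0) (1,2) (0,3) (1,0)
W attacks (2,1): no

Answer: no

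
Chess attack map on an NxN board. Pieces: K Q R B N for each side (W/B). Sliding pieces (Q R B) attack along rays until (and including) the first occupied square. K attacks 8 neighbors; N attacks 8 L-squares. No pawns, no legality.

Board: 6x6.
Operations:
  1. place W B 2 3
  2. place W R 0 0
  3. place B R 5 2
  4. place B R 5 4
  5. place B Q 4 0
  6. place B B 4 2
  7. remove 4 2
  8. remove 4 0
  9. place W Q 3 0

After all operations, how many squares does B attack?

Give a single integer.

Answer: 16

Derivation:
Op 1: place WB@(2,3)
Op 2: place WR@(0,0)
Op 3: place BR@(5,2)
Op 4: place BR@(5,4)
Op 5: place BQ@(4,0)
Op 6: place BB@(4,2)
Op 7: remove (4,2)
Op 8: remove (4,0)
Op 9: place WQ@(3,0)
Per-piece attacks for B:
  BR@(5,2): attacks (5,3) (5,4) (5,1) (5,0) (4,2) (3,2) (2,2) (1,2) (0,2) [ray(0,1) blocked at (5,4)]
  BR@(5,4): attacks (5,5) (5,3) (5,2) (4,4) (3,4) (2,4) (1,4) (0,4) [ray(0,-1) blocked at (5,2)]
Union (16 distinct): (0,2) (0,4) (1,2) (1,4) (2,2) (2,4) (3,2) (3,4) (4,2) (4,4) (5,0) (5,1) (5,2) (5,3) (5,4) (5,5)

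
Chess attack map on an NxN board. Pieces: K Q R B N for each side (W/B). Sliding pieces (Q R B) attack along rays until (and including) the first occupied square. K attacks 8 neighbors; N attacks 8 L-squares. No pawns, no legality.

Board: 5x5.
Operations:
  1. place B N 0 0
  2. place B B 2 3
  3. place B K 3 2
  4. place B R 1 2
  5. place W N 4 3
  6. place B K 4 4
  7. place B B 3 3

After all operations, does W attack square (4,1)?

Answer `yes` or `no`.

Op 1: place BN@(0,0)
Op 2: place BB@(2,3)
Op 3: place BK@(3,2)
Op 4: place BR@(1,2)
Op 5: place WN@(4,3)
Op 6: place BK@(4,4)
Op 7: place BB@(3,3)
Per-piece attacks for W:
  WN@(4,3): attacks (2,4) (3,1) (2,2)
W attacks (4,1): no

Answer: no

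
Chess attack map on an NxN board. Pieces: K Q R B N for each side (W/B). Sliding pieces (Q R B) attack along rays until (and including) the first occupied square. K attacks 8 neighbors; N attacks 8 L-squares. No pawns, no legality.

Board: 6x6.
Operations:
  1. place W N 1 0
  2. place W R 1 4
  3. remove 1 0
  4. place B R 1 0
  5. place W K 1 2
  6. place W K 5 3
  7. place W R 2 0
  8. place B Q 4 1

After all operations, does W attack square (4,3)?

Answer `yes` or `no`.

Op 1: place WN@(1,0)
Op 2: place WR@(1,4)
Op 3: remove (1,0)
Op 4: place BR@(1,0)
Op 5: place WK@(1,2)
Op 6: place WK@(5,3)
Op 7: place WR@(2,0)
Op 8: place BQ@(4,1)
Per-piece attacks for W:
  WK@(1,2): attacks (1,3) (1,1) (2,2) (0,2) (2,3) (2,1) (0,3) (0,1)
  WR@(1,4): attacks (1,5) (1,3) (1,2) (2,4) (3,4) (4,4) (5,4) (0,4) [ray(0,-1) blocked at (1,2)]
  WR@(2,0): attacks (2,1) (2,2) (2,3) (2,4) (2,5) (3,0) (4,0) (5,0) (1,0) [ray(-1,0) blocked at (1,0)]
  WK@(5,3): attacks (5,4) (5,2) (4,3) (4,4) (4,2)
W attacks (4,3): yes

Answer: yes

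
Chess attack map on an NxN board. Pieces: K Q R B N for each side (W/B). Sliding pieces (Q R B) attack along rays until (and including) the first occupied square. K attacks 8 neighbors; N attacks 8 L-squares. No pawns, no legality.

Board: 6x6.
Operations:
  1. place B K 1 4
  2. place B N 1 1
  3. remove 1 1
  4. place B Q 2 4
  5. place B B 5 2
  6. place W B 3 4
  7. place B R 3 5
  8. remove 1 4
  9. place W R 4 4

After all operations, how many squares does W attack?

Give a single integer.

Op 1: place BK@(1,4)
Op 2: place BN@(1,1)
Op 3: remove (1,1)
Op 4: place BQ@(2,4)
Op 5: place BB@(5,2)
Op 6: place WB@(3,4)
Op 7: place BR@(3,5)
Op 8: remove (1,4)
Op 9: place WR@(4,4)
Per-piece attacks for W:
  WB@(3,4): attacks (4,5) (4,3) (5,2) (2,5) (2,3) (1,2) (0,1) [ray(1,-1) blocked at (5,2)]
  WR@(4,4): attacks (4,5) (4,3) (4,2) (4,1) (4,0) (5,4) (3,4) [ray(-1,0) blocked at (3,4)]
Union (12 distinct): (0,1) (1,2) (2,3) (2,5) (3,4) (4,0) (4,1) (4,2) (4,3) (4,5) (5,2) (5,4)

Answer: 12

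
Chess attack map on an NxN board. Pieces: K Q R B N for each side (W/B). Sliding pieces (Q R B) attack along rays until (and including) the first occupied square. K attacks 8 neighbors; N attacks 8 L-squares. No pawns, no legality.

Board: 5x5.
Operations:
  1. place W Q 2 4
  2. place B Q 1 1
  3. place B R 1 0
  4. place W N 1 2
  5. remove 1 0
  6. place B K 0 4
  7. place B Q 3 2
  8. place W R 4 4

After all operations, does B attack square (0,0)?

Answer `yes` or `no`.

Op 1: place WQ@(2,4)
Op 2: place BQ@(1,1)
Op 3: place BR@(1,0)
Op 4: place WN@(1,2)
Op 5: remove (1,0)
Op 6: place BK@(0,4)
Op 7: place BQ@(3,2)
Op 8: place WR@(4,4)
Per-piece attacks for B:
  BK@(0,4): attacks (0,3) (1,4) (1,3)
  BQ@(1,1): attacks (1,2) (1,0) (2,1) (3,1) (4,1) (0,1) (2,2) (3,3) (4,4) (2,0) (0,2) (0,0) [ray(0,1) blocked at (1,2); ray(1,1) blocked at (4,4)]
  BQ@(3,2): attacks (3,3) (3,4) (3,1) (3,0) (4,2) (2,2) (1,2) (4,3) (4,1) (2,3) (1,4) (2,1) (1,0) [ray(-1,0) blocked at (1,2)]
B attacks (0,0): yes

Answer: yes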